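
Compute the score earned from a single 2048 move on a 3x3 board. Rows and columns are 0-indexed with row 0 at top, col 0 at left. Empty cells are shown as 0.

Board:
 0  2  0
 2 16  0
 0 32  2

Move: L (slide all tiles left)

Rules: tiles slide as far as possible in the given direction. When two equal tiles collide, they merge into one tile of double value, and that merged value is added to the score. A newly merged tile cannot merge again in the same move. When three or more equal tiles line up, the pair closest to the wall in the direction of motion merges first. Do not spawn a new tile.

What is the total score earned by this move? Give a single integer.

Slide left:
row 0: [0, 2, 0] -> [2, 0, 0]  score +0 (running 0)
row 1: [2, 16, 0] -> [2, 16, 0]  score +0 (running 0)
row 2: [0, 32, 2] -> [32, 2, 0]  score +0 (running 0)
Board after move:
 2  0  0
 2 16  0
32  2  0

Answer: 0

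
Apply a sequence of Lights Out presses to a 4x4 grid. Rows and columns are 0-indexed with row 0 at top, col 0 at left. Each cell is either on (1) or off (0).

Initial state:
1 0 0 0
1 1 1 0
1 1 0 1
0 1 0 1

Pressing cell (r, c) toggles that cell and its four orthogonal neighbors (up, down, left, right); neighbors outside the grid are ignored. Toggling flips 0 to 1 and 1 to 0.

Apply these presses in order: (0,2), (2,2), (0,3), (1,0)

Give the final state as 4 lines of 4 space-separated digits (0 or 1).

Answer: 0 1 0 0
0 0 1 1
0 0 1 0
0 1 1 1

Derivation:
After press 1 at (0,2):
1 1 1 1
1 1 0 0
1 1 0 1
0 1 0 1

After press 2 at (2,2):
1 1 1 1
1 1 1 0
1 0 1 0
0 1 1 1

After press 3 at (0,3):
1 1 0 0
1 1 1 1
1 0 1 0
0 1 1 1

After press 4 at (1,0):
0 1 0 0
0 0 1 1
0 0 1 0
0 1 1 1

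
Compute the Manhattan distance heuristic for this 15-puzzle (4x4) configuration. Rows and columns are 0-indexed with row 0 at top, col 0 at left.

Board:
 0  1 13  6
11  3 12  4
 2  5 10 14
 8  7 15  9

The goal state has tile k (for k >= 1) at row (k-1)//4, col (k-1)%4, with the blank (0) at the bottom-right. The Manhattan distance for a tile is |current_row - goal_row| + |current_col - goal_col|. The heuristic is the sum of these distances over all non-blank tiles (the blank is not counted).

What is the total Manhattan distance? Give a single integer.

Tile 1: (0,1)->(0,0) = 1
Tile 13: (0,2)->(3,0) = 5
Tile 6: (0,3)->(1,1) = 3
Tile 11: (1,0)->(2,2) = 3
Tile 3: (1,1)->(0,2) = 2
Tile 12: (1,2)->(2,3) = 2
Tile 4: (1,3)->(0,3) = 1
Tile 2: (2,0)->(0,1) = 3
Tile 5: (2,1)->(1,0) = 2
Tile 10: (2,2)->(2,1) = 1
Tile 14: (2,3)->(3,1) = 3
Tile 8: (3,0)->(1,3) = 5
Tile 7: (3,1)->(1,2) = 3
Tile 15: (3,2)->(3,2) = 0
Tile 9: (3,3)->(2,0) = 4
Sum: 1 + 5 + 3 + 3 + 2 + 2 + 1 + 3 + 2 + 1 + 3 + 5 + 3 + 0 + 4 = 38

Answer: 38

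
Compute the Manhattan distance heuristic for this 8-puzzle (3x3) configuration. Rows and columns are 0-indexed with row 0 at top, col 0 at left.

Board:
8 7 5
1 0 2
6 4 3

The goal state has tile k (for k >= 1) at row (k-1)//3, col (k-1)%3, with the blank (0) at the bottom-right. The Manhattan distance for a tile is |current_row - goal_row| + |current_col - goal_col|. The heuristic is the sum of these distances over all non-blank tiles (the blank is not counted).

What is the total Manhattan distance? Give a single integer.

Answer: 18

Derivation:
Tile 8: at (0,0), goal (2,1), distance |0-2|+|0-1| = 3
Tile 7: at (0,1), goal (2,0), distance |0-2|+|1-0| = 3
Tile 5: at (0,2), goal (1,1), distance |0-1|+|2-1| = 2
Tile 1: at (1,0), goal (0,0), distance |1-0|+|0-0| = 1
Tile 2: at (1,2), goal (0,1), distance |1-0|+|2-1| = 2
Tile 6: at (2,0), goal (1,2), distance |2-1|+|0-2| = 3
Tile 4: at (2,1), goal (1,0), distance |2-1|+|1-0| = 2
Tile 3: at (2,2), goal (0,2), distance |2-0|+|2-2| = 2
Sum: 3 + 3 + 2 + 1 + 2 + 3 + 2 + 2 = 18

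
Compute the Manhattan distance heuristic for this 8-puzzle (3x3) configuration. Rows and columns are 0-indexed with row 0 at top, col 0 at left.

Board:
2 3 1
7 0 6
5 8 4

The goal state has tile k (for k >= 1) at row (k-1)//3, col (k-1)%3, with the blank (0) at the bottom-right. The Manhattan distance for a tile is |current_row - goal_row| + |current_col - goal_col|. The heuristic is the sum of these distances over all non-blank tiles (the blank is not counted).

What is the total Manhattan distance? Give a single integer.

Tile 2: (0,0)->(0,1) = 1
Tile 3: (0,1)->(0,2) = 1
Tile 1: (0,2)->(0,0) = 2
Tile 7: (1,0)->(2,0) = 1
Tile 6: (1,2)->(1,2) = 0
Tile 5: (2,0)->(1,1) = 2
Tile 8: (2,1)->(2,1) = 0
Tile 4: (2,2)->(1,0) = 3
Sum: 1 + 1 + 2 + 1 + 0 + 2 + 0 + 3 = 10

Answer: 10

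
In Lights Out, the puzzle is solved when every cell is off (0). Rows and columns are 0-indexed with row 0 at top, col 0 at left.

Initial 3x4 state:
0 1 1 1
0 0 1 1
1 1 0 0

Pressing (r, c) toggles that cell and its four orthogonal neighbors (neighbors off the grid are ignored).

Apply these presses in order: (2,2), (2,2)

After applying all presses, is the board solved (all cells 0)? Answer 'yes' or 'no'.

After press 1 at (2,2):
0 1 1 1
0 0 0 1
1 0 1 1

After press 2 at (2,2):
0 1 1 1
0 0 1 1
1 1 0 0

Lights still on: 7

Answer: no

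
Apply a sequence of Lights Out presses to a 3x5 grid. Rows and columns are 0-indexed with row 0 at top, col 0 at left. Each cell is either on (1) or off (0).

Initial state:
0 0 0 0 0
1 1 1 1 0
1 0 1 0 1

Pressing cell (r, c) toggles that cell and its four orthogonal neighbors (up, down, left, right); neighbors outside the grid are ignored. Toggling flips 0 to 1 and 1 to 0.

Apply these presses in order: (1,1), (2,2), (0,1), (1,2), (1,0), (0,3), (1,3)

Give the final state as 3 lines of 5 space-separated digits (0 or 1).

Answer: 0 0 1 0 1
1 1 1 0 1
0 0 1 0 1

Derivation:
After press 1 at (1,1):
0 1 0 0 0
0 0 0 1 0
1 1 1 0 1

After press 2 at (2,2):
0 1 0 0 0
0 0 1 1 0
1 0 0 1 1

After press 3 at (0,1):
1 0 1 0 0
0 1 1 1 0
1 0 0 1 1

After press 4 at (1,2):
1 0 0 0 0
0 0 0 0 0
1 0 1 1 1

After press 5 at (1,0):
0 0 0 0 0
1 1 0 0 0
0 0 1 1 1

After press 6 at (0,3):
0 0 1 1 1
1 1 0 1 0
0 0 1 1 1

After press 7 at (1,3):
0 0 1 0 1
1 1 1 0 1
0 0 1 0 1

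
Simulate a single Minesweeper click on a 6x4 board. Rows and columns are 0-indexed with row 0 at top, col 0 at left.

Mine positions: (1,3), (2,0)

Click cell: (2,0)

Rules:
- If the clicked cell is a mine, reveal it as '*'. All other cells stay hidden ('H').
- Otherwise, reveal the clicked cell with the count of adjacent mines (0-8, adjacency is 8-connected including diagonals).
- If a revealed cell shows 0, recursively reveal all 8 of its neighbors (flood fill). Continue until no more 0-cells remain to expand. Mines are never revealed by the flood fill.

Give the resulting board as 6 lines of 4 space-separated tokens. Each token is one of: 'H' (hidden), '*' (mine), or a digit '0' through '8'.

H H H H
H H H H
* H H H
H H H H
H H H H
H H H H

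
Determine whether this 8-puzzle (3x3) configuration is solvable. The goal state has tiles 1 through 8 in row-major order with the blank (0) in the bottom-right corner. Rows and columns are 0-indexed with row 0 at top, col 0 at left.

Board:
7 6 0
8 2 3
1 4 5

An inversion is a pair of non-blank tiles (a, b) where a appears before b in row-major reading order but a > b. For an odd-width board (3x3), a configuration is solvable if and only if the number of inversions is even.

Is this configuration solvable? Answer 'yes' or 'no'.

Inversions (pairs i<j in row-major order where tile[i] > tile[j] > 0): 18
18 is even, so the puzzle is solvable.

Answer: yes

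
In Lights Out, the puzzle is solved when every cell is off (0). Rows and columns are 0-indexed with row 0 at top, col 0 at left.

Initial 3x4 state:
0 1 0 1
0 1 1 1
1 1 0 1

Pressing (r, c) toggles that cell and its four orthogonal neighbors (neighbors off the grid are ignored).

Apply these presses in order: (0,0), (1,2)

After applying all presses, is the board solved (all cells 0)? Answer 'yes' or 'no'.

Answer: no

Derivation:
After press 1 at (0,0):
1 0 0 1
1 1 1 1
1 1 0 1

After press 2 at (1,2):
1 0 1 1
1 0 0 0
1 1 1 1

Lights still on: 8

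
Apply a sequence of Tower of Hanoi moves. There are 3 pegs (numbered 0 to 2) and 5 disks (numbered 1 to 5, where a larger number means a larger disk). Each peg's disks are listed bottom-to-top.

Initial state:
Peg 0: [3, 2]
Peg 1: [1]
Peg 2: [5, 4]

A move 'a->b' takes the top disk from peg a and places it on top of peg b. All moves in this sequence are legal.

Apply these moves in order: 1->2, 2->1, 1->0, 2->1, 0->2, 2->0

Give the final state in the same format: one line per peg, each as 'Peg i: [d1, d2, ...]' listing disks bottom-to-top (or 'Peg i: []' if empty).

Answer: Peg 0: [3, 2, 1]
Peg 1: [4]
Peg 2: [5]

Derivation:
After move 1 (1->2):
Peg 0: [3, 2]
Peg 1: []
Peg 2: [5, 4, 1]

After move 2 (2->1):
Peg 0: [3, 2]
Peg 1: [1]
Peg 2: [5, 4]

After move 3 (1->0):
Peg 0: [3, 2, 1]
Peg 1: []
Peg 2: [5, 4]

After move 4 (2->1):
Peg 0: [3, 2, 1]
Peg 1: [4]
Peg 2: [5]

After move 5 (0->2):
Peg 0: [3, 2]
Peg 1: [4]
Peg 2: [5, 1]

After move 6 (2->0):
Peg 0: [3, 2, 1]
Peg 1: [4]
Peg 2: [5]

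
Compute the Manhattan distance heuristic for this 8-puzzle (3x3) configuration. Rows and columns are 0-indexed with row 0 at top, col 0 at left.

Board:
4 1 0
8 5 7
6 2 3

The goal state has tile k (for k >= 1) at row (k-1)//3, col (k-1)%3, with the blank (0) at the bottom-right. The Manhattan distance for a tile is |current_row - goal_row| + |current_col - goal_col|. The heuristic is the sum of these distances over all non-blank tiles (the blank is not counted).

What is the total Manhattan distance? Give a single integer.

Tile 4: (0,0)->(1,0) = 1
Tile 1: (0,1)->(0,0) = 1
Tile 8: (1,0)->(2,1) = 2
Tile 5: (1,1)->(1,1) = 0
Tile 7: (1,2)->(2,0) = 3
Tile 6: (2,0)->(1,2) = 3
Tile 2: (2,1)->(0,1) = 2
Tile 3: (2,2)->(0,2) = 2
Sum: 1 + 1 + 2 + 0 + 3 + 3 + 2 + 2 = 14

Answer: 14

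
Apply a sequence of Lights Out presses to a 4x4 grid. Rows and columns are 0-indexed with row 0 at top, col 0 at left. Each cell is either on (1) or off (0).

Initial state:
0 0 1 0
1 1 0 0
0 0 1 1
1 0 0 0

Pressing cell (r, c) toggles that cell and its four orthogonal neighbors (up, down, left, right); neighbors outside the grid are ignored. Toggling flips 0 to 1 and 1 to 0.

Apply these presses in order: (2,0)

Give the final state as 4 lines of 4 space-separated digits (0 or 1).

Answer: 0 0 1 0
0 1 0 0
1 1 1 1
0 0 0 0

Derivation:
After press 1 at (2,0):
0 0 1 0
0 1 0 0
1 1 1 1
0 0 0 0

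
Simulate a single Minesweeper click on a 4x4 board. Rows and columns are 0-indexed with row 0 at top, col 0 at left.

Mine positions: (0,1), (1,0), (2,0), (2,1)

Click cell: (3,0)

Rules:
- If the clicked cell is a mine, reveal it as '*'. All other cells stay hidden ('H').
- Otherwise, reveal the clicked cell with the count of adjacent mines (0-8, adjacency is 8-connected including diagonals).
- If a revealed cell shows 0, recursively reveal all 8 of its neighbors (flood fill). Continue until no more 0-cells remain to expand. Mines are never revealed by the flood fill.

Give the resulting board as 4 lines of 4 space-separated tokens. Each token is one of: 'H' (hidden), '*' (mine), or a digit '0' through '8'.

H H H H
H H H H
H H H H
2 H H H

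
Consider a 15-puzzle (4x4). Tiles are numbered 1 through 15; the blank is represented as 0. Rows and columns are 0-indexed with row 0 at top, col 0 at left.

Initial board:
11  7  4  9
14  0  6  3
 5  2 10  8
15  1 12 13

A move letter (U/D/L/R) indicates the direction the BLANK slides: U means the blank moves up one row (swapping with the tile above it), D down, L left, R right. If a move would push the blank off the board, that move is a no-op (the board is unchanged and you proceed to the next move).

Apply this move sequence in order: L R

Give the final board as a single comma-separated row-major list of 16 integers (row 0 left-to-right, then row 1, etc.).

Answer: 11, 7, 4, 9, 14, 0, 6, 3, 5, 2, 10, 8, 15, 1, 12, 13

Derivation:
After move 1 (L):
11  7  4  9
 0 14  6  3
 5  2 10  8
15  1 12 13

After move 2 (R):
11  7  4  9
14  0  6  3
 5  2 10  8
15  1 12 13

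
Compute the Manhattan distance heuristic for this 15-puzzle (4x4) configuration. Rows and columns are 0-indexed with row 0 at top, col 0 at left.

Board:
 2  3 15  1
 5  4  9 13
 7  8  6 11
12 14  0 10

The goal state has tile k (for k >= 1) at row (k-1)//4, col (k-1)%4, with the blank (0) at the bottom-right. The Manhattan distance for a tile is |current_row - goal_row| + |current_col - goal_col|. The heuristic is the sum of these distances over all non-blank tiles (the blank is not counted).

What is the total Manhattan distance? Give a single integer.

Tile 2: at (0,0), goal (0,1), distance |0-0|+|0-1| = 1
Tile 3: at (0,1), goal (0,2), distance |0-0|+|1-2| = 1
Tile 15: at (0,2), goal (3,2), distance |0-3|+|2-2| = 3
Tile 1: at (0,3), goal (0,0), distance |0-0|+|3-0| = 3
Tile 5: at (1,0), goal (1,0), distance |1-1|+|0-0| = 0
Tile 4: at (1,1), goal (0,3), distance |1-0|+|1-3| = 3
Tile 9: at (1,2), goal (2,0), distance |1-2|+|2-0| = 3
Tile 13: at (1,3), goal (3,0), distance |1-3|+|3-0| = 5
Tile 7: at (2,0), goal (1,2), distance |2-1|+|0-2| = 3
Tile 8: at (2,1), goal (1,3), distance |2-1|+|1-3| = 3
Tile 6: at (2,2), goal (1,1), distance |2-1|+|2-1| = 2
Tile 11: at (2,3), goal (2,2), distance |2-2|+|3-2| = 1
Tile 12: at (3,0), goal (2,3), distance |3-2|+|0-3| = 4
Tile 14: at (3,1), goal (3,1), distance |3-3|+|1-1| = 0
Tile 10: at (3,3), goal (2,1), distance |3-2|+|3-1| = 3
Sum: 1 + 1 + 3 + 3 + 0 + 3 + 3 + 5 + 3 + 3 + 2 + 1 + 4 + 0 + 3 = 35

Answer: 35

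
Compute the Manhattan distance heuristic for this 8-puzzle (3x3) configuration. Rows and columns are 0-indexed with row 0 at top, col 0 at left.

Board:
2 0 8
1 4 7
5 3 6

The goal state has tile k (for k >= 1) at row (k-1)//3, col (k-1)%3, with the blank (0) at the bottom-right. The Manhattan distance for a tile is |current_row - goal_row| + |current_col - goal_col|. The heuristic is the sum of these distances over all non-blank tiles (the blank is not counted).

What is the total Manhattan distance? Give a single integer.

Tile 2: (0,0)->(0,1) = 1
Tile 8: (0,2)->(2,1) = 3
Tile 1: (1,0)->(0,0) = 1
Tile 4: (1,1)->(1,0) = 1
Tile 7: (1,2)->(2,0) = 3
Tile 5: (2,0)->(1,1) = 2
Tile 3: (2,1)->(0,2) = 3
Tile 6: (2,2)->(1,2) = 1
Sum: 1 + 3 + 1 + 1 + 3 + 2 + 3 + 1 = 15

Answer: 15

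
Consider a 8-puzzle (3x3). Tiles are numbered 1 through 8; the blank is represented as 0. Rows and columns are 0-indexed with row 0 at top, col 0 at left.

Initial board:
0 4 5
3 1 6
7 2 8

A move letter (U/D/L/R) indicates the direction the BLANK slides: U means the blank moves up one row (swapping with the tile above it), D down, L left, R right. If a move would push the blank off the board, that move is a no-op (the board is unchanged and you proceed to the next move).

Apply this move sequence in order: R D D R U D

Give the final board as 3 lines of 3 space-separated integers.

After move 1 (R):
4 0 5
3 1 6
7 2 8

After move 2 (D):
4 1 5
3 0 6
7 2 8

After move 3 (D):
4 1 5
3 2 6
7 0 8

After move 4 (R):
4 1 5
3 2 6
7 8 0

After move 5 (U):
4 1 5
3 2 0
7 8 6

After move 6 (D):
4 1 5
3 2 6
7 8 0

Answer: 4 1 5
3 2 6
7 8 0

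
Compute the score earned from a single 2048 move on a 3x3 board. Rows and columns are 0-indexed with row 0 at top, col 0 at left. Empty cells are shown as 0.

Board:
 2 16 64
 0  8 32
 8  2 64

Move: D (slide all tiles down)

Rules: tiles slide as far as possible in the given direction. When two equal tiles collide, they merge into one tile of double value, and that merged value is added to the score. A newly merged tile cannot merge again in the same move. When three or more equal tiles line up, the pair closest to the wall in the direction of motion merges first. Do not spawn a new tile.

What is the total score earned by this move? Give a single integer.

Slide down:
col 0: [2, 0, 8] -> [0, 2, 8]  score +0 (running 0)
col 1: [16, 8, 2] -> [16, 8, 2]  score +0 (running 0)
col 2: [64, 32, 64] -> [64, 32, 64]  score +0 (running 0)
Board after move:
 0 16 64
 2  8 32
 8  2 64

Answer: 0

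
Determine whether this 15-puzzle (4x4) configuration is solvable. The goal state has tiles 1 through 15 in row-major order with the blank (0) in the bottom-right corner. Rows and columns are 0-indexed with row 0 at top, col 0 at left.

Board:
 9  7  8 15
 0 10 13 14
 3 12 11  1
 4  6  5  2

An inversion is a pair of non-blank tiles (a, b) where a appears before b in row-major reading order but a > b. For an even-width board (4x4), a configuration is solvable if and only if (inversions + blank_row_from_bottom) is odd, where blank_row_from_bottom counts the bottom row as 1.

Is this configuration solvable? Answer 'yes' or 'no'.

Answer: yes

Derivation:
Inversions: 70
Blank is in row 1 (0-indexed from top), which is row 3 counting from the bottom (bottom = 1).
70 + 3 = 73, which is odd, so the puzzle is solvable.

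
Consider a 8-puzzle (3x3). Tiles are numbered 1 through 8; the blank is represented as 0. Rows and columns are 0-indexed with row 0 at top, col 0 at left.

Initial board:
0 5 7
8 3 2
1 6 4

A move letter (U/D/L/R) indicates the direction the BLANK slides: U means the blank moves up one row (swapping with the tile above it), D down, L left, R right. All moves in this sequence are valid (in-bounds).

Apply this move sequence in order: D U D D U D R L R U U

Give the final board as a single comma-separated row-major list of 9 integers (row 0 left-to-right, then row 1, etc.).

Answer: 8, 0, 7, 1, 5, 2, 6, 3, 4

Derivation:
After move 1 (D):
8 5 7
0 3 2
1 6 4

After move 2 (U):
0 5 7
8 3 2
1 6 4

After move 3 (D):
8 5 7
0 3 2
1 6 4

After move 4 (D):
8 5 7
1 3 2
0 6 4

After move 5 (U):
8 5 7
0 3 2
1 6 4

After move 6 (D):
8 5 7
1 3 2
0 6 4

After move 7 (R):
8 5 7
1 3 2
6 0 4

After move 8 (L):
8 5 7
1 3 2
0 6 4

After move 9 (R):
8 5 7
1 3 2
6 0 4

After move 10 (U):
8 5 7
1 0 2
6 3 4

After move 11 (U):
8 0 7
1 5 2
6 3 4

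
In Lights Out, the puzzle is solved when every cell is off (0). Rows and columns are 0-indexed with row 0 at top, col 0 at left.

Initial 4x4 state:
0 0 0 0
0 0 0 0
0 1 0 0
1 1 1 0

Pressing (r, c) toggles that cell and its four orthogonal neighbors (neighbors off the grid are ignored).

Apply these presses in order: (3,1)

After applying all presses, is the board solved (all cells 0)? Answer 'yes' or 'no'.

Answer: yes

Derivation:
After press 1 at (3,1):
0 0 0 0
0 0 0 0
0 0 0 0
0 0 0 0

Lights still on: 0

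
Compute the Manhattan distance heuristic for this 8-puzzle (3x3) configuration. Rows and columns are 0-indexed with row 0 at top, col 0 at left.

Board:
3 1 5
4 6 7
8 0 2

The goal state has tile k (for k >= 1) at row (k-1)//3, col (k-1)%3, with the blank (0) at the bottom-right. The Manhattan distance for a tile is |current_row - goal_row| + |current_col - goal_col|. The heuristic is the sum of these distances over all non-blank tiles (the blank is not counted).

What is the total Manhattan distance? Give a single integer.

Answer: 13

Derivation:
Tile 3: at (0,0), goal (0,2), distance |0-0|+|0-2| = 2
Tile 1: at (0,1), goal (0,0), distance |0-0|+|1-0| = 1
Tile 5: at (0,2), goal (1,1), distance |0-1|+|2-1| = 2
Tile 4: at (1,0), goal (1,0), distance |1-1|+|0-0| = 0
Tile 6: at (1,1), goal (1,2), distance |1-1|+|1-2| = 1
Tile 7: at (1,2), goal (2,0), distance |1-2|+|2-0| = 3
Tile 8: at (2,0), goal (2,1), distance |2-2|+|0-1| = 1
Tile 2: at (2,2), goal (0,1), distance |2-0|+|2-1| = 3
Sum: 2 + 1 + 2 + 0 + 1 + 3 + 1 + 3 = 13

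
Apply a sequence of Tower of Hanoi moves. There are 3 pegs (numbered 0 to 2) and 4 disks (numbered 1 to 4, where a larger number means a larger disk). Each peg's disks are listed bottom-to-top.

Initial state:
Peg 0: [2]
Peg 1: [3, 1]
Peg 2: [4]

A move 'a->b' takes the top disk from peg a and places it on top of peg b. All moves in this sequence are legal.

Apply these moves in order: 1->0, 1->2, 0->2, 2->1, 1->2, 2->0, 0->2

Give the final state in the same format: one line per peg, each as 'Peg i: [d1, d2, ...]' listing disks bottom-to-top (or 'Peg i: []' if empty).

Answer: Peg 0: [2]
Peg 1: []
Peg 2: [4, 3, 1]

Derivation:
After move 1 (1->0):
Peg 0: [2, 1]
Peg 1: [3]
Peg 2: [4]

After move 2 (1->2):
Peg 0: [2, 1]
Peg 1: []
Peg 2: [4, 3]

After move 3 (0->2):
Peg 0: [2]
Peg 1: []
Peg 2: [4, 3, 1]

After move 4 (2->1):
Peg 0: [2]
Peg 1: [1]
Peg 2: [4, 3]

After move 5 (1->2):
Peg 0: [2]
Peg 1: []
Peg 2: [4, 3, 1]

After move 6 (2->0):
Peg 0: [2, 1]
Peg 1: []
Peg 2: [4, 3]

After move 7 (0->2):
Peg 0: [2]
Peg 1: []
Peg 2: [4, 3, 1]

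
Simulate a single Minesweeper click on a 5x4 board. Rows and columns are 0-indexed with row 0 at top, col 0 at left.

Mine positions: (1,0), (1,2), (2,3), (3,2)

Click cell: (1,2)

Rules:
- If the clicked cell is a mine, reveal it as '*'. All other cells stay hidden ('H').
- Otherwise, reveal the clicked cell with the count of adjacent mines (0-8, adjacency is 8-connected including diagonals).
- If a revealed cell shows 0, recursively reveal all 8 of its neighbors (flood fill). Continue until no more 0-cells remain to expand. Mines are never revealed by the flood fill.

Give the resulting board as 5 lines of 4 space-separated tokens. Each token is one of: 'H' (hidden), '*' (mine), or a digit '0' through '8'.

H H H H
H H * H
H H H H
H H H H
H H H H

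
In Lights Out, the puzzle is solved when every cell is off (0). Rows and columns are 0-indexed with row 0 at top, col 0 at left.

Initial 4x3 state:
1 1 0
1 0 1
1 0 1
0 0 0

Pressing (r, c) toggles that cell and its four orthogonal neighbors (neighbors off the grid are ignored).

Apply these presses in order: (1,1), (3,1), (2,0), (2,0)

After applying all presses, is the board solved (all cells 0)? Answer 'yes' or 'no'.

After press 1 at (1,1):
1 0 0
0 1 0
1 1 1
0 0 0

After press 2 at (3,1):
1 0 0
0 1 0
1 0 1
1 1 1

After press 3 at (2,0):
1 0 0
1 1 0
0 1 1
0 1 1

After press 4 at (2,0):
1 0 0
0 1 0
1 0 1
1 1 1

Lights still on: 7

Answer: no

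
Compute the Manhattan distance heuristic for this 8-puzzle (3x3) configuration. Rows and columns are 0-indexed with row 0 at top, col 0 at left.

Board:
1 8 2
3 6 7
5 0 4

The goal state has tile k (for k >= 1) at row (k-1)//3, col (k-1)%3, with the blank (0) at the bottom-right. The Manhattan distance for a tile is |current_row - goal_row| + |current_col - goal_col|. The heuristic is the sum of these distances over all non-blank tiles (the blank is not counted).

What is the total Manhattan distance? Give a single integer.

Tile 1: at (0,0), goal (0,0), distance |0-0|+|0-0| = 0
Tile 8: at (0,1), goal (2,1), distance |0-2|+|1-1| = 2
Tile 2: at (0,2), goal (0,1), distance |0-0|+|2-1| = 1
Tile 3: at (1,0), goal (0,2), distance |1-0|+|0-2| = 3
Tile 6: at (1,1), goal (1,2), distance |1-1|+|1-2| = 1
Tile 7: at (1,2), goal (2,0), distance |1-2|+|2-0| = 3
Tile 5: at (2,0), goal (1,1), distance |2-1|+|0-1| = 2
Tile 4: at (2,2), goal (1,0), distance |2-1|+|2-0| = 3
Sum: 0 + 2 + 1 + 3 + 1 + 3 + 2 + 3 = 15

Answer: 15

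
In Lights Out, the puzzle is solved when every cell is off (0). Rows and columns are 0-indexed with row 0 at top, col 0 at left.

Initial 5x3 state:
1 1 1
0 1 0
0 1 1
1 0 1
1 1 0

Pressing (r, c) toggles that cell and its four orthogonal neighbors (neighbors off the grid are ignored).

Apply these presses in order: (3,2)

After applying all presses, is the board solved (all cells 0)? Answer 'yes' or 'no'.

Answer: no

Derivation:
After press 1 at (3,2):
1 1 1
0 1 0
0 1 0
1 1 0
1 1 1

Lights still on: 10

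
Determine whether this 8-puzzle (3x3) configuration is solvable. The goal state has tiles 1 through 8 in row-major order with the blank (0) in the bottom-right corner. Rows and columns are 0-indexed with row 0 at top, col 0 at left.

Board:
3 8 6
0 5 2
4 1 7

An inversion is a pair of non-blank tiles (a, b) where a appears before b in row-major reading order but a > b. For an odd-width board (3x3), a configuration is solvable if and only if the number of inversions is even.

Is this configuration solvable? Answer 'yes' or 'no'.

Answer: no

Derivation:
Inversions (pairs i<j in row-major order where tile[i] > tile[j] > 0): 17
17 is odd, so the puzzle is not solvable.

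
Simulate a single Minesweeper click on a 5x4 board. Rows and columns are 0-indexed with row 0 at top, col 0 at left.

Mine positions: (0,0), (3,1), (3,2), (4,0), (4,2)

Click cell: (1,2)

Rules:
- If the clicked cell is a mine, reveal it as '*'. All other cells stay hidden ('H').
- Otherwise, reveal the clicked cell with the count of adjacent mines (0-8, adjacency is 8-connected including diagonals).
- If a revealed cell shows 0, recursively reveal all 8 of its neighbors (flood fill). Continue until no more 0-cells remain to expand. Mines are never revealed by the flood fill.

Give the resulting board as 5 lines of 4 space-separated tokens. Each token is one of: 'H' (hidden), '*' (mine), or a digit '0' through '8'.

H 1 0 0
H 1 0 0
H 2 2 1
H H H H
H H H H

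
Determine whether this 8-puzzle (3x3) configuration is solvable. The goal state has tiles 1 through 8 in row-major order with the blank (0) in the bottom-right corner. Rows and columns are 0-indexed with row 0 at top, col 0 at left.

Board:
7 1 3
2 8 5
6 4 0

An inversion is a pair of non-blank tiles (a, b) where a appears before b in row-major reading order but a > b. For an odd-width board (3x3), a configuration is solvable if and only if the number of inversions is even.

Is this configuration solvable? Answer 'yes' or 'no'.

Answer: yes

Derivation:
Inversions (pairs i<j in row-major order where tile[i] > tile[j] > 0): 12
12 is even, so the puzzle is solvable.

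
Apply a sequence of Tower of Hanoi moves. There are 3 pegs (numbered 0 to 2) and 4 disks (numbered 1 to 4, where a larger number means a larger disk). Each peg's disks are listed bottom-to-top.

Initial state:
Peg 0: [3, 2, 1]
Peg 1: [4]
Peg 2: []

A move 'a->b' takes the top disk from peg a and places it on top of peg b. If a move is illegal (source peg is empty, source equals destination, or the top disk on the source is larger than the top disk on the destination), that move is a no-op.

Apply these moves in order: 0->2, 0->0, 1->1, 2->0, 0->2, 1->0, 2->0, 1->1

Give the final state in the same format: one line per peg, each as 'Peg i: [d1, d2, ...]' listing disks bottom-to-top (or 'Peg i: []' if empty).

After move 1 (0->2):
Peg 0: [3, 2]
Peg 1: [4]
Peg 2: [1]

After move 2 (0->0):
Peg 0: [3, 2]
Peg 1: [4]
Peg 2: [1]

After move 3 (1->1):
Peg 0: [3, 2]
Peg 1: [4]
Peg 2: [1]

After move 4 (2->0):
Peg 0: [3, 2, 1]
Peg 1: [4]
Peg 2: []

After move 5 (0->2):
Peg 0: [3, 2]
Peg 1: [4]
Peg 2: [1]

After move 6 (1->0):
Peg 0: [3, 2]
Peg 1: [4]
Peg 2: [1]

After move 7 (2->0):
Peg 0: [3, 2, 1]
Peg 1: [4]
Peg 2: []

After move 8 (1->1):
Peg 0: [3, 2, 1]
Peg 1: [4]
Peg 2: []

Answer: Peg 0: [3, 2, 1]
Peg 1: [4]
Peg 2: []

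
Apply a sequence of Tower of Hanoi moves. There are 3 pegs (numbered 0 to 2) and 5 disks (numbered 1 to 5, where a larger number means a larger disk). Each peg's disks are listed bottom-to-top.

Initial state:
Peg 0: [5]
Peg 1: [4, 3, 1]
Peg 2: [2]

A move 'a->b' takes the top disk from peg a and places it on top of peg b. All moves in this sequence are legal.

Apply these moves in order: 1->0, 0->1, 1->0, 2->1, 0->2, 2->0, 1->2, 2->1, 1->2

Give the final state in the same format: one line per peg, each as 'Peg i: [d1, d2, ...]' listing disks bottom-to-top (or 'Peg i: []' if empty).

After move 1 (1->0):
Peg 0: [5, 1]
Peg 1: [4, 3]
Peg 2: [2]

After move 2 (0->1):
Peg 0: [5]
Peg 1: [4, 3, 1]
Peg 2: [2]

After move 3 (1->0):
Peg 0: [5, 1]
Peg 1: [4, 3]
Peg 2: [2]

After move 4 (2->1):
Peg 0: [5, 1]
Peg 1: [4, 3, 2]
Peg 2: []

After move 5 (0->2):
Peg 0: [5]
Peg 1: [4, 3, 2]
Peg 2: [1]

After move 6 (2->0):
Peg 0: [5, 1]
Peg 1: [4, 3, 2]
Peg 2: []

After move 7 (1->2):
Peg 0: [5, 1]
Peg 1: [4, 3]
Peg 2: [2]

After move 8 (2->1):
Peg 0: [5, 1]
Peg 1: [4, 3, 2]
Peg 2: []

After move 9 (1->2):
Peg 0: [5, 1]
Peg 1: [4, 3]
Peg 2: [2]

Answer: Peg 0: [5, 1]
Peg 1: [4, 3]
Peg 2: [2]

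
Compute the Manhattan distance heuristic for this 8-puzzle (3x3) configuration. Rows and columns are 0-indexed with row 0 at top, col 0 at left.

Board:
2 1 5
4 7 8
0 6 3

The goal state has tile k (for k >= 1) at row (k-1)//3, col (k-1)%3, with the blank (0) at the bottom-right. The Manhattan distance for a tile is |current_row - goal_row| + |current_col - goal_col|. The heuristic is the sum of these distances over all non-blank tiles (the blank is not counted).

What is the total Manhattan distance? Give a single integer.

Tile 2: at (0,0), goal (0,1), distance |0-0|+|0-1| = 1
Tile 1: at (0,1), goal (0,0), distance |0-0|+|1-0| = 1
Tile 5: at (0,2), goal (1,1), distance |0-1|+|2-1| = 2
Tile 4: at (1,0), goal (1,0), distance |1-1|+|0-0| = 0
Tile 7: at (1,1), goal (2,0), distance |1-2|+|1-0| = 2
Tile 8: at (1,2), goal (2,1), distance |1-2|+|2-1| = 2
Tile 6: at (2,1), goal (1,2), distance |2-1|+|1-2| = 2
Tile 3: at (2,2), goal (0,2), distance |2-0|+|2-2| = 2
Sum: 1 + 1 + 2 + 0 + 2 + 2 + 2 + 2 = 12

Answer: 12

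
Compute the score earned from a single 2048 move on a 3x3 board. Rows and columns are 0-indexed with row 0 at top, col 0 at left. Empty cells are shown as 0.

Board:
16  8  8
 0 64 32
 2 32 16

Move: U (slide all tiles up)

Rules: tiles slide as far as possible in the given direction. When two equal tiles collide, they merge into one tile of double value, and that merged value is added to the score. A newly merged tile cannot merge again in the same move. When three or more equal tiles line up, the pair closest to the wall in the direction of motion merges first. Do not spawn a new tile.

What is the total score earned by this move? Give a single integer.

Slide up:
col 0: [16, 0, 2] -> [16, 2, 0]  score +0 (running 0)
col 1: [8, 64, 32] -> [8, 64, 32]  score +0 (running 0)
col 2: [8, 32, 16] -> [8, 32, 16]  score +0 (running 0)
Board after move:
16  8  8
 2 64 32
 0 32 16

Answer: 0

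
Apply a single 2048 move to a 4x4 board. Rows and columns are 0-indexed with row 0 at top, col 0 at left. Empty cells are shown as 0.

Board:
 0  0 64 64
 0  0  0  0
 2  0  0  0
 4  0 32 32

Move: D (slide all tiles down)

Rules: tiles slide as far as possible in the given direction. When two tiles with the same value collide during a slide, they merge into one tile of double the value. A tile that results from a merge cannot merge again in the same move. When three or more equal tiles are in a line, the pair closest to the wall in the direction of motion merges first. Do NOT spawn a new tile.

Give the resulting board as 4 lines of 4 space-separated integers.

Slide down:
col 0: [0, 0, 2, 4] -> [0, 0, 2, 4]
col 1: [0, 0, 0, 0] -> [0, 0, 0, 0]
col 2: [64, 0, 0, 32] -> [0, 0, 64, 32]
col 3: [64, 0, 0, 32] -> [0, 0, 64, 32]

Answer:  0  0  0  0
 0  0  0  0
 2  0 64 64
 4  0 32 32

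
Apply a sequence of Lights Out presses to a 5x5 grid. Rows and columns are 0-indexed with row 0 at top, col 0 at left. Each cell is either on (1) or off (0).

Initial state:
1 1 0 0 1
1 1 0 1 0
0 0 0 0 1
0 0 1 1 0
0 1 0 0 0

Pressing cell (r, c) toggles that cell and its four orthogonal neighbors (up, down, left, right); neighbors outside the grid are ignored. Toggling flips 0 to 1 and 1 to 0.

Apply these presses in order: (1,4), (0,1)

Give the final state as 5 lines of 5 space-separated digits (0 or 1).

After press 1 at (1,4):
1 1 0 0 0
1 1 0 0 1
0 0 0 0 0
0 0 1 1 0
0 1 0 0 0

After press 2 at (0,1):
0 0 1 0 0
1 0 0 0 1
0 0 0 0 0
0 0 1 1 0
0 1 0 0 0

Answer: 0 0 1 0 0
1 0 0 0 1
0 0 0 0 0
0 0 1 1 0
0 1 0 0 0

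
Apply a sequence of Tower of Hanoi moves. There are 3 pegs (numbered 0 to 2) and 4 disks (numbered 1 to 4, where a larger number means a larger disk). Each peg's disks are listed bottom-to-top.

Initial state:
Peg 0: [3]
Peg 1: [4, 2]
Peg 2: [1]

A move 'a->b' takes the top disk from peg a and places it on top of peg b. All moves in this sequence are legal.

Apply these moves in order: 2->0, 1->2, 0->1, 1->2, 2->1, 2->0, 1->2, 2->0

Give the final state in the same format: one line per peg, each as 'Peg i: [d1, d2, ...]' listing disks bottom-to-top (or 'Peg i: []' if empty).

After move 1 (2->0):
Peg 0: [3, 1]
Peg 1: [4, 2]
Peg 2: []

After move 2 (1->2):
Peg 0: [3, 1]
Peg 1: [4]
Peg 2: [2]

After move 3 (0->1):
Peg 0: [3]
Peg 1: [4, 1]
Peg 2: [2]

After move 4 (1->2):
Peg 0: [3]
Peg 1: [4]
Peg 2: [2, 1]

After move 5 (2->1):
Peg 0: [3]
Peg 1: [4, 1]
Peg 2: [2]

After move 6 (2->0):
Peg 0: [3, 2]
Peg 1: [4, 1]
Peg 2: []

After move 7 (1->2):
Peg 0: [3, 2]
Peg 1: [4]
Peg 2: [1]

After move 8 (2->0):
Peg 0: [3, 2, 1]
Peg 1: [4]
Peg 2: []

Answer: Peg 0: [3, 2, 1]
Peg 1: [4]
Peg 2: []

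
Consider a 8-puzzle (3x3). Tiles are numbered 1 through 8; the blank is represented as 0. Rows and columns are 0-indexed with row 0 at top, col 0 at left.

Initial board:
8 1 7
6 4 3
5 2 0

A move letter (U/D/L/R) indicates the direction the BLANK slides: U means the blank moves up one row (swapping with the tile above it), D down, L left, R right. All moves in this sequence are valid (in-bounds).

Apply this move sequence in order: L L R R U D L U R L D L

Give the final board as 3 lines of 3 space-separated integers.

After move 1 (L):
8 1 7
6 4 3
5 0 2

After move 2 (L):
8 1 7
6 4 3
0 5 2

After move 3 (R):
8 1 7
6 4 3
5 0 2

After move 4 (R):
8 1 7
6 4 3
5 2 0

After move 5 (U):
8 1 7
6 4 0
5 2 3

After move 6 (D):
8 1 7
6 4 3
5 2 0

After move 7 (L):
8 1 7
6 4 3
5 0 2

After move 8 (U):
8 1 7
6 0 3
5 4 2

After move 9 (R):
8 1 7
6 3 0
5 4 2

After move 10 (L):
8 1 7
6 0 3
5 4 2

After move 11 (D):
8 1 7
6 4 3
5 0 2

After move 12 (L):
8 1 7
6 4 3
0 5 2

Answer: 8 1 7
6 4 3
0 5 2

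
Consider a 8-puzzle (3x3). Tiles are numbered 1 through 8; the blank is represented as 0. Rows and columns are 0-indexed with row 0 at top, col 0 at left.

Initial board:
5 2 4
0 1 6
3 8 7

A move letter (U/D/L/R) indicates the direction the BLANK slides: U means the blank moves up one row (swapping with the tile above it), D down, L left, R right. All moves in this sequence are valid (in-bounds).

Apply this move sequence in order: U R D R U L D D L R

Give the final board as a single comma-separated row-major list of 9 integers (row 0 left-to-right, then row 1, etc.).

After move 1 (U):
0 2 4
5 1 6
3 8 7

After move 2 (R):
2 0 4
5 1 6
3 8 7

After move 3 (D):
2 1 4
5 0 6
3 8 7

After move 4 (R):
2 1 4
5 6 0
3 8 7

After move 5 (U):
2 1 0
5 6 4
3 8 7

After move 6 (L):
2 0 1
5 6 4
3 8 7

After move 7 (D):
2 6 1
5 0 4
3 8 7

After move 8 (D):
2 6 1
5 8 4
3 0 7

After move 9 (L):
2 6 1
5 8 4
0 3 7

After move 10 (R):
2 6 1
5 8 4
3 0 7

Answer: 2, 6, 1, 5, 8, 4, 3, 0, 7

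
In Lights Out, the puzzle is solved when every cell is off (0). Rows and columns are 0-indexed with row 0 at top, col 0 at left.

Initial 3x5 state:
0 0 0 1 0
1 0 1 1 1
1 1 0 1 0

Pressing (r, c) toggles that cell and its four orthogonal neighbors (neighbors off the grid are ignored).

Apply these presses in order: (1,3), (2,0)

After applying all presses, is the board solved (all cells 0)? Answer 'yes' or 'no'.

Answer: yes

Derivation:
After press 1 at (1,3):
0 0 0 0 0
1 0 0 0 0
1 1 0 0 0

After press 2 at (2,0):
0 0 0 0 0
0 0 0 0 0
0 0 0 0 0

Lights still on: 0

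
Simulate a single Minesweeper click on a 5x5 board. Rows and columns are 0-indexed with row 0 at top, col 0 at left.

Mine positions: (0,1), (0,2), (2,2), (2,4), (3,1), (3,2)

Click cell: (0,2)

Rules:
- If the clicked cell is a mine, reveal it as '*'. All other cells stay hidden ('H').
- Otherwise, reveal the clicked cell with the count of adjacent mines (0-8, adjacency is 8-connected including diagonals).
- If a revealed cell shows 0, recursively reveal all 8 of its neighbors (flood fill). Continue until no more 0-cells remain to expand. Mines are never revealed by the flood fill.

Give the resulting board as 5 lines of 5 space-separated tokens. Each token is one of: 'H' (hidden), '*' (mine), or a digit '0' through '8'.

H H * H H
H H H H H
H H H H H
H H H H H
H H H H H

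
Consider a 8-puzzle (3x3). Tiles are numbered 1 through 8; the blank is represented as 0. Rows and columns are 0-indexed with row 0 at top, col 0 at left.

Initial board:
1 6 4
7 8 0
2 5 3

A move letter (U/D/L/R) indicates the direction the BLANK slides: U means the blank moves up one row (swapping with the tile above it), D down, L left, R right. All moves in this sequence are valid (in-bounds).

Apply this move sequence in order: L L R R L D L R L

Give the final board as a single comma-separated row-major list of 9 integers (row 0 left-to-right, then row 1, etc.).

Answer: 1, 6, 4, 7, 5, 8, 0, 2, 3

Derivation:
After move 1 (L):
1 6 4
7 0 8
2 5 3

After move 2 (L):
1 6 4
0 7 8
2 5 3

After move 3 (R):
1 6 4
7 0 8
2 5 3

After move 4 (R):
1 6 4
7 8 0
2 5 3

After move 5 (L):
1 6 4
7 0 8
2 5 3

After move 6 (D):
1 6 4
7 5 8
2 0 3

After move 7 (L):
1 6 4
7 5 8
0 2 3

After move 8 (R):
1 6 4
7 5 8
2 0 3

After move 9 (L):
1 6 4
7 5 8
0 2 3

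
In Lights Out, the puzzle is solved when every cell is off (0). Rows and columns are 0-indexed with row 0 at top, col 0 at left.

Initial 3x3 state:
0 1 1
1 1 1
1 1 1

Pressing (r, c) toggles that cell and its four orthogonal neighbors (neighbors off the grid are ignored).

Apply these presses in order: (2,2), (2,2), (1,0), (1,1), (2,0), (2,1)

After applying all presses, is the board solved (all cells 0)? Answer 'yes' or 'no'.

Answer: no

Derivation:
After press 1 at (2,2):
0 1 1
1 1 0
1 0 0

After press 2 at (2,2):
0 1 1
1 1 1
1 1 1

After press 3 at (1,0):
1 1 1
0 0 1
0 1 1

After press 4 at (1,1):
1 0 1
1 1 0
0 0 1

After press 5 at (2,0):
1 0 1
0 1 0
1 1 1

After press 6 at (2,1):
1 0 1
0 0 0
0 0 0

Lights still on: 2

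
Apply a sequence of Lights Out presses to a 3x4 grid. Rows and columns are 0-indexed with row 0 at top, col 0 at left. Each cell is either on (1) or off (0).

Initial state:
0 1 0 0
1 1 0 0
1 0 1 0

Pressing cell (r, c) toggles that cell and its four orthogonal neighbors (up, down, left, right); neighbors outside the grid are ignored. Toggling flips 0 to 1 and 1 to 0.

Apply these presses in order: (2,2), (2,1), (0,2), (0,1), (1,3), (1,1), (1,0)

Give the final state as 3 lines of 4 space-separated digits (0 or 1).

Answer: 0 0 0 0
1 1 0 1
1 1 1 0

Derivation:
After press 1 at (2,2):
0 1 0 0
1 1 1 0
1 1 0 1

After press 2 at (2,1):
0 1 0 0
1 0 1 0
0 0 1 1

After press 3 at (0,2):
0 0 1 1
1 0 0 0
0 0 1 1

After press 4 at (0,1):
1 1 0 1
1 1 0 0
0 0 1 1

After press 5 at (1,3):
1 1 0 0
1 1 1 1
0 0 1 0

After press 6 at (1,1):
1 0 0 0
0 0 0 1
0 1 1 0

After press 7 at (1,0):
0 0 0 0
1 1 0 1
1 1 1 0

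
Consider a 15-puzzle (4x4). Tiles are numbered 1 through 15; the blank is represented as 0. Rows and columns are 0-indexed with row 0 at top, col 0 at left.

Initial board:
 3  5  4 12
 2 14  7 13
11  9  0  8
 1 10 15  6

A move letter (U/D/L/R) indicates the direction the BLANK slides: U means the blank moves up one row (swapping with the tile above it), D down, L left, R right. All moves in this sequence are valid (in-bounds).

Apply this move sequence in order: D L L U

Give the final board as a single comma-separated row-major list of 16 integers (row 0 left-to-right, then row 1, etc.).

Answer: 3, 5, 4, 12, 2, 14, 7, 13, 0, 9, 15, 8, 11, 1, 10, 6

Derivation:
After move 1 (D):
 3  5  4 12
 2 14  7 13
11  9 15  8
 1 10  0  6

After move 2 (L):
 3  5  4 12
 2 14  7 13
11  9 15  8
 1  0 10  6

After move 3 (L):
 3  5  4 12
 2 14  7 13
11  9 15  8
 0  1 10  6

After move 4 (U):
 3  5  4 12
 2 14  7 13
 0  9 15  8
11  1 10  6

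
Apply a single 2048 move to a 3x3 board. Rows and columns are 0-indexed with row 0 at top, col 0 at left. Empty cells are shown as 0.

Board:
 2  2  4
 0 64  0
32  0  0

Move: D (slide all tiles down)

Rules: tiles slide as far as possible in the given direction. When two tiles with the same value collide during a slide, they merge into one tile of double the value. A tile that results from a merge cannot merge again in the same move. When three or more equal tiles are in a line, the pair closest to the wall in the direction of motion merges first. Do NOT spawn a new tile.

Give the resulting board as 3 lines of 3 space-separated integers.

Answer:  0  0  0
 2  2  0
32 64  4

Derivation:
Slide down:
col 0: [2, 0, 32] -> [0, 2, 32]
col 1: [2, 64, 0] -> [0, 2, 64]
col 2: [4, 0, 0] -> [0, 0, 4]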